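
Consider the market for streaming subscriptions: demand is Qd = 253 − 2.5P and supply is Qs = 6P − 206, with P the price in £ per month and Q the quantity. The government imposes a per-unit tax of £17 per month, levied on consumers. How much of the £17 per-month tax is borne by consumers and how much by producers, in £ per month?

Before the tax: set 253 − 2.5P = 6P − 206 → P* = £54, Q* = 118.
With the tax collected from consumers, demand (in seller-price terms) shifts: Qd = 253 − 2.5(P + 17).
New equilibrium: consumers pay £66, producers receive £49, Q = 88. (Wedge: Pb − Ps = 17.)
Burden on consumers: £12; on producers: £5. (They sum to £17.)

Consumers bear £12 per month; producers bear £5 per month.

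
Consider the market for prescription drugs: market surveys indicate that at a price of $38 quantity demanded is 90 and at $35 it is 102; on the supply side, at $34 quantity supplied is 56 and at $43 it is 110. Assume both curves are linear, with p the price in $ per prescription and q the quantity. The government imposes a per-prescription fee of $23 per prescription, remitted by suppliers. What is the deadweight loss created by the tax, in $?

Demand slope: (102 − 90)/(35 − 38) = -4, so qd = 242 − 4p.
Supply slope: (110 − 56)/(43 − 34) = 6, so qs = 6p − 148.
Before the tax: set 242 − 4p = 6p − 148 → p* = $39, q* = 86.
With the tax collected from suppliers, supply shifts: qs = 6(p − 23) − 148.
New equilibrium: consumers pay $52.8, suppliers receive $29.8, q = 30.8. (Wedge: pb − ps = 23.)
Quantity falls by |ΔQ| = |86 − 30.8| = 55.2.
DWL = ½ · t · |ΔQ| = ½ · 23 · 55.2 = $634.8.

Deadweight loss = $634.8.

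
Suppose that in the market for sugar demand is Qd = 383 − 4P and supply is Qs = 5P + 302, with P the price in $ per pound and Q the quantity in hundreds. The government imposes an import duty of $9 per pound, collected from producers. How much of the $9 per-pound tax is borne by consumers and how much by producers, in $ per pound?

Consumers bear $5 per pound; producers bear $4 per pound.

Before the tax: set 383 − 4P = 5P + 302 → P* = $9, Q* = 347.
With the tax collected from producers, supply shifts: Qs = 5(P − 9) + 302.
Solving gives Q = 327 with consumers paying $14 and producers receiving $5 (the $9 wedge).
Burden on consumers: $5; on producers: $4. (They sum to $9.)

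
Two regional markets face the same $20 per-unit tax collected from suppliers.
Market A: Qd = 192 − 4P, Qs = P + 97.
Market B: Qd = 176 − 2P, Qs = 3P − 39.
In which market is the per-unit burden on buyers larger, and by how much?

Market A: pre-tax P* = $19, Q* = 116; post-tax Q = 100; per-unit burden on buyers = $4.
Market B: pre-tax P* = $43, Q* = 90; post-tax Q = 66; per-unit burden on buyers = $12.
Difference: $4 vs $12 → market B is larger by $8.

Market B, by $8.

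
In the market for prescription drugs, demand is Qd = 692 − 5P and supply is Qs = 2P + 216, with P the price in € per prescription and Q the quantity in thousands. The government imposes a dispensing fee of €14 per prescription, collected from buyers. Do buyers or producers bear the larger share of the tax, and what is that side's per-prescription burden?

Producers bear the larger share: €10 per prescription.

Before the tax: set 692 − 5P = 2P + 216 → P* = €68, Q* = 352.
With the tax collected from buyers, demand (in seller-price terms) shifts: Qd = 692 − 5(P + 14).
New equilibrium: buyers pay €72, producers receive €58, Q = 332. (Wedge: Pb − Ps = 14.)
Per-prescription burden: buyers €4, producers €10.
Producers take the larger share because supply is less price-elastic here (demand slope 5 vs supply slope 2).
The less price-elastic side of the market bears the larger share of a per-unit tax.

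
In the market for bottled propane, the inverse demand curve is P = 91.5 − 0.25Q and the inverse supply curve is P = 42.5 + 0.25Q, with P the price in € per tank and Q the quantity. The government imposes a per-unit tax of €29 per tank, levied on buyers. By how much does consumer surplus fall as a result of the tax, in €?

Inverting to Q(P) form: Qd = 366 − 4P; Qs = 4P − 170.
Before the tax: set 366 − 4P = 4P − 170 → P* = €67, Q* = 98.
With the tax collected from buyers, demand (in seller-price terms) shifts: Qd = 366 − 4(P + 29).
Solving gives Q = 40 with buyers paying €81.5 and sellers receiving €52.5 (the €29 wedge).
ΔCS is the trapezoid between Q = 40 and Q = 98 of height €14.5: ½ · (98 + 40) · 14.5 = €1000.5.

Consumer surplus falls by €1000.5.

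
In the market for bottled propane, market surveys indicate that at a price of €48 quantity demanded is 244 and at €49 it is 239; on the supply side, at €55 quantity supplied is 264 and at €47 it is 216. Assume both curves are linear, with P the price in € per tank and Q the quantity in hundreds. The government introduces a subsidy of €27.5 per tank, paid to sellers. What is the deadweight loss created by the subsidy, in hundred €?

Demand slope: (239 − 244)/(49 − 48) = -5, so Qd = 484 − 5P.
Supply slope: (216 − 264)/(47 − 55) = 6, so Qs = 6P − 66.
Before the subsidy: set 484 − 5P = 6P − 66 → P* = €50, Q* = 234.
With a per-unit subsidy paid to sellers, each receives P + 27.5 per unit sold, so supply becomes Qs = 6(P + 27.5) − 66.
Solving gives Q = 309 with buyers paying €35 and sellers receiving €62.5 (the €27.5 wedge).
Quantity rises by |ΔQ| = |234 − 309| = 75.
DWL = ½ · t · |ΔQ| = ½ · 27.5 · 75 = €1031.25.

Deadweight loss = €1031.25 hundred.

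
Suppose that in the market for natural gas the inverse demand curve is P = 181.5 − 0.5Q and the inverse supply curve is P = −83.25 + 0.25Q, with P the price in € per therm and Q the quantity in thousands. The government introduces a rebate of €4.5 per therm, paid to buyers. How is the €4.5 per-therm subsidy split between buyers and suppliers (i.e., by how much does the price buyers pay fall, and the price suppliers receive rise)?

Buyers gain €3 per therm; suppliers gain €1.5 per therm.

Inverting to Q(P) form: Qd = 363 − 2P; Qs = 4P + 333.
Before the subsidy: set 363 − 2P = 4P + 333 → P* = €5, Q* = 353.
With a per-unit subsidy paid to buyers, each effectively pays P − 4.5, so demand becomes Qd = 363 − 2(P − 4.5).
Solving gives Q = 359 with buyers paying €2 and suppliers receiving €6.5 (the €4.5 wedge).
Gain to buyers: €3; to suppliers: €1.5. (They sum to €4.5.)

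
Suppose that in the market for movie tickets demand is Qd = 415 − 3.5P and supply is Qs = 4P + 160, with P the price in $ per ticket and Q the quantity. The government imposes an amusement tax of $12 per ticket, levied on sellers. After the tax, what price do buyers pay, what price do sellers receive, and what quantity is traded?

Without the tax, 415 − 3.5P = 4P + 160 gives 7.5P = 255, so P* = $34 and Q* = 296.
With the tax collected from sellers, supply shifts: Qs = 4(P − 12) + 160.
New equilibrium: buyers pay $40.4, sellers receive $28.4, Q = 273.6. (Wedge: Pb − Ps = 12.)

Buyers pay $40.4; sellers receive $28.4; quantity = 273.6.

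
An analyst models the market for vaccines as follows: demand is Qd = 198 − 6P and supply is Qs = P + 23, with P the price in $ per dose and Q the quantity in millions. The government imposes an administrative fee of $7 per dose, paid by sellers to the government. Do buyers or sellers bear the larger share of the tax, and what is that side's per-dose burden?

Without the tax, 198 − 6P = P + 23 gives 7P = 175, so P* = $25 and Q* = 48.
With the tax collected from sellers, supply shifts: Qs = (P − 7) + 23.
New equilibrium: buyers pay $26, sellers receive $19, Q = 42. (Wedge: Pb − Ps = 7.)
Per-dose burden: buyers $1, sellers $6.
Sellers take the larger share because supply is less price-elastic here (demand slope 6 vs supply slope 1).

Sellers bear the larger share: $6 per dose.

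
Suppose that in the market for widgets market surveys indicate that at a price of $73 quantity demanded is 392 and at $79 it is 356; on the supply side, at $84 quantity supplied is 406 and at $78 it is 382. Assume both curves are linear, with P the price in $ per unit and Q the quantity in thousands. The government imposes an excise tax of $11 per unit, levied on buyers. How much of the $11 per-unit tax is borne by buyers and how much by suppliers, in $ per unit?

Demand slope: (356 − 392)/(79 − 73) = -6, so Qd = 830 − 6P.
Supply slope: (382 − 406)/(78 − 84) = 4, so Qs = 4P + 70.
Without the tax, 830 − 6P = 4P + 70 gives 10P = 760, so P* = $76 and Q* = 374.
With the tax collected from buyers, demand (in seller-price terms) shifts: Qd = 830 − 6(P + 11).
New equilibrium: buyers pay $80.4, suppliers receive $69.4, Q = 347.6. (Wedge: Pb − Ps = 11.)
Burden on buyers: $4.4; on suppliers: $6.6. (They sum to $11.)

Buyers bear $4.4 per unit; suppliers bear $6.6 per unit.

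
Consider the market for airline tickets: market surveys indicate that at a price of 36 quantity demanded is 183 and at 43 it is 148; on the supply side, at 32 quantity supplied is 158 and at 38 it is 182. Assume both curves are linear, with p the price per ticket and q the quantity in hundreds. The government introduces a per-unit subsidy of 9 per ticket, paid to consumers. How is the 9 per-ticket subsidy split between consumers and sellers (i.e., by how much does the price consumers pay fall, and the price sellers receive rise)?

Consumers gain 4 per ticket; sellers gain 5 per ticket.

Demand slope: (148 − 183)/(43 − 36) = -5, so qd = 363 − 5p.
Supply slope: (182 − 158)/(38 − 32) = 4, so qs = 4p + 30.
Before the subsidy: set 363 − 5p = 4p + 30 → p* = 37, q* = 178.
With a per-unit subsidy paid to consumers, each effectively pays p − 9, so demand becomes qd = 363 − 5(p − 9).
New equilibrium: consumers pay 33, sellers receive 42, q = 198. (Wedge: pb − ps = −9.)
Gain to consumers: 4; to sellers: 5. (They sum to 9.)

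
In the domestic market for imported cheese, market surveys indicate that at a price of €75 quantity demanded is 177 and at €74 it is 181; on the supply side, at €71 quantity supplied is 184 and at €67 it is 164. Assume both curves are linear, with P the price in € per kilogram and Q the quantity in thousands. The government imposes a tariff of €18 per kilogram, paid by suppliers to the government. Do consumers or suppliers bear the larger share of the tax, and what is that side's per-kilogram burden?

Consumers bear the larger share: €10 per kilogram.

Demand slope: (181 − 177)/(74 − 75) = -4, so Qd = 477 − 4P.
Supply slope: (164 − 184)/(67 − 71) = 5, so Qs = 5P − 171.
Before the tax: set 477 − 4P = 5P − 171 → P* = €72, Q* = 189.
With the tax collected from suppliers, supply shifts: Qs = 5(P − 18) − 171.
New equilibrium: consumers pay €82, suppliers receive €64, Q = 149. (Wedge: Pb − Ps = 18.)
Per-kilogram burden: consumers €10, suppliers €8.
Consumers take the larger share because demand is less price-elastic here (demand slope 4 vs supply slope 5).
The less price-elastic side of the market bears the larger share of a per-unit tax.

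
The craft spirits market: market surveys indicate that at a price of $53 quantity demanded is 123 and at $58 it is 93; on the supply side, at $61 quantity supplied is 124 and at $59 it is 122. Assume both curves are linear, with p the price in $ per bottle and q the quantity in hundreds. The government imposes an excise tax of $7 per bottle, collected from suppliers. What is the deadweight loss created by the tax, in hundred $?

Demand slope: (93 − 123)/(58 − 53) = -6, so qd = 441 − 6p.
Supply slope: (122 − 124)/(59 − 61) = 1, so qs = p + 63.
Without the tax, 441 − 6p = p + 63 gives 7p = 378, so p* = $54 and q* = 117.
With the tax collected from suppliers, supply shifts: qs = (p − 7) + 63.
New equilibrium: consumers pay $55, suppliers receive $48, q = 111. (Wedge: pb − ps = 7.)
Quantity falls by |ΔQ| = |117 − 111| = 6.
DWL = ½ · t · |ΔQ| = ½ · 7 · 6 = $21.

Deadweight loss = $21 hundred.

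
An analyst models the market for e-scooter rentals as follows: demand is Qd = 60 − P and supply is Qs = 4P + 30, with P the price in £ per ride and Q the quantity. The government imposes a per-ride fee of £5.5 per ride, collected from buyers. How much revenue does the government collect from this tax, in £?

Before the tax: set 60 − P = 4P + 30 → P* = £6, Q* = 54.
With the tax collected from buyers, demand (in seller-price terms) shifts: Qd = 60 − (P + 5.5).
Solving gives Q = 49.6 with buyers paying £10.4 and sellers receiving £4.9 (the £5.5 wedge).
Revenue = t · Q = 5.5 · 49.6 = £272.8.

Tax revenue = £272.8.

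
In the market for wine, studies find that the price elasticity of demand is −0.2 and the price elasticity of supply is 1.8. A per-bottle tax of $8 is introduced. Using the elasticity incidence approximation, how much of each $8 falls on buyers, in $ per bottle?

Buyers bear ≈ $7.2 per bottle.

Incidence ratio: buyers' share ≈ εs / (εs + |εd|) = 1.8 / (1.8 + 0.2) = 0.9.
So buyers bear ≈ 0.9 × $8 = $7.2; producers bear $0.8.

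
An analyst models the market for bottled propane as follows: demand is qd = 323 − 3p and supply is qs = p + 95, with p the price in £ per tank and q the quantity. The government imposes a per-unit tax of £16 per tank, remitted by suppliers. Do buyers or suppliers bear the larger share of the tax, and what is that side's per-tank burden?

Without the tax, 323 − 3p = p + 95 gives 4p = 228, so p* = £57 and q* = 152.
With the tax collected from suppliers, supply shifts: qs = (p − 16) + 95.
Solving gives q = 140 with buyers paying £61 and suppliers receiving £45 (the £16 wedge).
Per-tank burden: buyers £4, suppliers £12.
Suppliers take the larger share because supply is less price-elastic here (demand slope 3 vs supply slope 1).

Suppliers bear the larger share: £12 per tank.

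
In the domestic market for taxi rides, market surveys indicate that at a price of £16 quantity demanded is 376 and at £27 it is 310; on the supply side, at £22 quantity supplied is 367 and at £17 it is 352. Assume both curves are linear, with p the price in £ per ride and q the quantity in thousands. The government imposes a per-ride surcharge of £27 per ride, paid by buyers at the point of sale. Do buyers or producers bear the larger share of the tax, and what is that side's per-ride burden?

Producers bear the larger share: £18 per ride.

Demand slope: (310 − 376)/(27 − 16) = -6, so qd = 472 − 6p.
Supply slope: (352 − 367)/(17 − 22) = 3, so qs = 3p + 301.
Before the tax: set 472 − 6p = 3p + 301 → p* = £19, q* = 358.
With the tax collected from buyers, demand (in seller-price terms) shifts: qd = 472 − 6(p + 27).
Solving gives q = 304 with buyers paying £28 and producers receiving £1 (the £27 wedge).
Per-ride burden: buyers £9, producers £18.
Producers take the larger share because supply is less price-elastic here (demand slope 6 vs supply slope 3).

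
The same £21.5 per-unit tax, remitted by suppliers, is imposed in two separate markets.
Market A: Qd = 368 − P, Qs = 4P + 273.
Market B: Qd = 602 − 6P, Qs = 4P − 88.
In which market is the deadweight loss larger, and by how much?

Market B, by £369.8.

Market A: pre-tax P* = £19, Q* = 349; post-tax Q = 331.8; deadweight loss = £184.9.
Market B: pre-tax P* = £69, Q* = 188; post-tax Q = 136.4; deadweight loss = £554.7.
Difference: £184.9 vs £554.7 → market B is larger by £369.8.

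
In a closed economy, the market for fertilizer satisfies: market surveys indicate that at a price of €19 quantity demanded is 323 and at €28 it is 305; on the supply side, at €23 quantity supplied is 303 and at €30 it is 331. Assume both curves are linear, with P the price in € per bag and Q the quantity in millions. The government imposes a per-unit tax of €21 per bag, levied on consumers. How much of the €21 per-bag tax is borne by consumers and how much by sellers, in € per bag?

Consumers bear €14 per bag; sellers bear €7 per bag.

Demand slope: (305 − 323)/(28 − 19) = -2, so Qd = 361 − 2P.
Supply slope: (331 − 303)/(30 − 23) = 4, so Qs = 4P + 211.
Without the tax, 361 − 2P = 4P + 211 gives 6P = 150, so P* = €25 and Q* = 311.
With the tax collected from consumers, demand (in seller-price terms) shifts: Qd = 361 − 2(P + 21).
Solving gives Q = 283 with consumers paying €39 and sellers receiving €18 (the €21 wedge).
Burden on consumers: €14; on sellers: €7. (They sum to €21.)
The less price-elastic side of the market bears the larger share of a per-unit tax.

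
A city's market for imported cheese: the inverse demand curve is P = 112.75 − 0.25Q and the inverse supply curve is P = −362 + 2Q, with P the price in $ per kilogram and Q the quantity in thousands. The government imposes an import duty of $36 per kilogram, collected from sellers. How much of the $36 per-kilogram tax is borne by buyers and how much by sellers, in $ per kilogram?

Inverting to Q(P) form: Qd = 451 − 4P; Qs = 0.5P + 181.
Without the tax, 451 − 4P = 0.5P + 181 gives 4.5P = 270, so P* = $60 and Q* = 211.
With the tax collected from sellers, supply shifts: Qs = 0.5(P − 36) + 181.
Solving gives Q = 195 with buyers paying $64 and sellers receiving $28 (the $36 wedge).
Burden on buyers: $4; on sellers: $32. (They sum to $36.)

Buyers bear $4 per kilogram; sellers bear $32 per kilogram.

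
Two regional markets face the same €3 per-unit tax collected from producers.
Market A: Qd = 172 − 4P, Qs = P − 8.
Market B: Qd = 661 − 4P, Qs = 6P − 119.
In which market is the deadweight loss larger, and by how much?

Market A: pre-tax P* = €36, Q* = 28; post-tax Q = 25.6; deadweight loss = €3.6.
Market B: pre-tax P* = €78, Q* = 349; post-tax Q = 341.8; deadweight loss = €10.8.
Difference: €3.6 vs €10.8 → market B is larger by €7.2.

Market B, by €7.2.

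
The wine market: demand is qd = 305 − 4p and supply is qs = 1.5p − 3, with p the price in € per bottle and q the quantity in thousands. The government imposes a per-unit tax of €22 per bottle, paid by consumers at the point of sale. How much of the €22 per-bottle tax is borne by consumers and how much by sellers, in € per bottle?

Before the tax: set 305 − 4p = 1.5p − 3 → p* = €56, q* = 81.
With the tax collected from consumers, demand (in seller-price terms) shifts: qd = 305 − 4(p + 22).
New equilibrium: consumers pay €62, sellers receive €40, q = 57. (Wedge: pb − ps = 22.)
Burden on consumers: €6; on sellers: €16. (They sum to €22.)
The less price-elastic side of the market bears the larger share of a per-unit tax.

Consumers bear €6 per bottle; sellers bear €16 per bottle.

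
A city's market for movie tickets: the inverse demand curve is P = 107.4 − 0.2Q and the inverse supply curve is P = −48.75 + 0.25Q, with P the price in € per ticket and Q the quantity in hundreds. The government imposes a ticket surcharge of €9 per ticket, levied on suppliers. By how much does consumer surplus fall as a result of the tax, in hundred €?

Inverting to Q(P) form: Qd = 537 − 5P; Qs = 4P + 195.
Before the tax: set 537 − 5P = 4P + 195 → P* = €38, Q* = 347.
With the tax collected from suppliers, supply shifts: Qs = 4(P − 9) + 195.
New equilibrium: consumers pay €42, suppliers receive €33, Q = 327. (Wedge: Pb − Ps = 9.)
ΔCS is the trapezoid between Q = 327 and Q = 347 of height €4: ½ · (347 + 327) · 4 = €1348.

Consumer surplus falls by €1348 hundred.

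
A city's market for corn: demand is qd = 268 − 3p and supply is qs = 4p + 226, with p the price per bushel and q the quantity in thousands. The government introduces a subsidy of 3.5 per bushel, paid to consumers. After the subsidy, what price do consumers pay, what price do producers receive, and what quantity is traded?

Before the subsidy: set 268 − 3p = 4p + 226 → p* = 6, q* = 250.
With a per-unit subsidy paid to consumers, each effectively pays p − 3.5, so demand becomes qd = 268 − 3(p − 3.5).
New equilibrium: consumers pay 4, producers receive 7.5, q = 256. (Wedge: pb − ps = −3.5.)

Consumers pay 4; producers receive 7.5; quantity = 256.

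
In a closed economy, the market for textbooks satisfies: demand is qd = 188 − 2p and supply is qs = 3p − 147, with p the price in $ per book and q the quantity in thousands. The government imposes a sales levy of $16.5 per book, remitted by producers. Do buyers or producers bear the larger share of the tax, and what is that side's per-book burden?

Buyers bear the larger share: $9.9 per book.

Without the tax, 188 − 2p = 3p − 147 gives 5p = 335, so p* = $67 and q* = 54.
With the tax collected from producers, supply shifts: qs = 3(p − 16.5) − 147.
New equilibrium: buyers pay $76.9, producers receive $60.4, q = 34.2. (Wedge: pb − ps = 16.5.)
Per-book burden: buyers $9.9, producers $6.6.
Buyers take the larger share because demand is less price-elastic here (demand slope 2 vs supply slope 3).
The less price-elastic side of the market bears the larger share of a per-unit tax.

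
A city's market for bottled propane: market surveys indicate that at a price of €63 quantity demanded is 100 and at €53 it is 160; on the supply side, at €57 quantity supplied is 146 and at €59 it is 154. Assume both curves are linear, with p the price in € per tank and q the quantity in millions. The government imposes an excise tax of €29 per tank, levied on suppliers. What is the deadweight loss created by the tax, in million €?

Deadweight loss = €1009.2 million.

Demand slope: (160 − 100)/(53 − 63) = -6, so qd = 478 − 6p.
Supply slope: (154 − 146)/(59 − 57) = 4, so qs = 4p − 82.
Without the tax, 478 − 6p = 4p − 82 gives 10p = 560, so p* = €56 and q* = 142.
With the tax collected from suppliers, supply shifts: qs = 4(p − 29) − 82.
New equilibrium: buyers pay €67.6, suppliers receive €38.6, q = 72.4. (Wedge: pb − ps = 29.)
Quantity falls by |ΔQ| = |142 − 72.4| = 69.6.
DWL = ½ · t · |ΔQ| = ½ · 29 · 69.6 = €1009.2.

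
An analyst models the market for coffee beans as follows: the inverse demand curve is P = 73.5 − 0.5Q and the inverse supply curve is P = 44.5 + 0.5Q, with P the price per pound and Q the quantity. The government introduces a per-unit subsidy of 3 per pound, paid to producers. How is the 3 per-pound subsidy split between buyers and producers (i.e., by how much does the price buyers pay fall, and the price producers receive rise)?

Buyers gain 1.5 per pound; producers gain 1.5 per pound.

Inverting to Q(P) form: Qd = 147 − 2P; Qs = 2P − 89.
Before the subsidy: set 147 − 2P = 2P − 89 → P* = 59, Q* = 29.
With a per-unit subsidy paid to producers, each receives P + 3 per unit sold, so supply becomes Qs = 2(P + 3) − 89.
Solving gives Q = 32 with buyers paying 57.5 and producers receiving 60.5 (the 3 wedge).
Gain to buyers: 1.5; to producers: 1.5. (They sum to 3.)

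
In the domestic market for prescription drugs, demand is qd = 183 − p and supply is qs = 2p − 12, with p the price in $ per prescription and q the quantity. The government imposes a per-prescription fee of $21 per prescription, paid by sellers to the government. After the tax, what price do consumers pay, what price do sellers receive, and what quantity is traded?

Before the tax: set 183 − p = 2p − 12 → p* = $65, q* = 118.
With the tax collected from sellers, supply shifts: qs = 2(p − 21) − 12.
New equilibrium: consumers pay $79, sellers receive $58, q = 104. (Wedge: pb − ps = 21.)

Consumers pay $79; sellers receive $58; quantity = 104.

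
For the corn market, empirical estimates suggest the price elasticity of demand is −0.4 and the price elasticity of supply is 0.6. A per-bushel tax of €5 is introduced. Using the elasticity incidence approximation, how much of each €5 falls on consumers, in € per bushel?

Consumers bear ≈ €3 per bushel.

Incidence ratio: consumers' share ≈ εs / (εs + |εd|) = 0.6 / (0.6 + 0.4) = 0.6.
So consumers bear ≈ 0.6 × €5 = €3; producers bear €2.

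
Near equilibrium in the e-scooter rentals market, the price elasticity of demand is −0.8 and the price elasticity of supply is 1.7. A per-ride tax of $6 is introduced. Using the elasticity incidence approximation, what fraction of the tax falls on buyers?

Buyers' share ≈ 0.68.

Incidence ratio: buyers' share ≈ εs / (εs + |εd|) = 1.7 / (1.7 + 0.8) = 0.68.
Supply is the more elastic side, so buyers bear the larger share.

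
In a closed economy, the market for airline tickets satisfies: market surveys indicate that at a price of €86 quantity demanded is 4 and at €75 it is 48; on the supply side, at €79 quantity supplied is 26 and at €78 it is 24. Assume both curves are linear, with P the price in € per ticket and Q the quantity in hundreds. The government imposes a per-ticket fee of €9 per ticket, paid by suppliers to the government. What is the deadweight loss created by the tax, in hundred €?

Demand slope: (48 − 4)/(75 − 86) = -4, so Qd = 348 − 4P.
Supply slope: (24 − 26)/(78 − 79) = 2, so Qs = 2P − 132.
Without the tax, 348 − 4P = 2P − 132 gives 6P = 480, so P* = €80 and Q* = 28.
With the tax collected from suppliers, supply shifts: Qs = 2(P − 9) − 132.
Solving gives Q = 16 with buyers paying €83 and suppliers receiving €74 (the €9 wedge).
Quantity falls by |ΔQ| = |28 − 16| = 12.
DWL = ½ · t · |ΔQ| = ½ · 9 · 12 = €54.

Deadweight loss = €54 hundred.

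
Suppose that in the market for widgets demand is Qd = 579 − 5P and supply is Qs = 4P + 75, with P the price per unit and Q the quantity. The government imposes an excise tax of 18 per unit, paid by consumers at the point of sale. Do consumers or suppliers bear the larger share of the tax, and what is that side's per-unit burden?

Suppliers bear the larger share: 10 per unit.

Before the tax: set 579 − 5P = 4P + 75 → P* = 56, Q* = 299.
With the tax collected from consumers, demand (in seller-price terms) shifts: Qd = 579 − 5(P + 18).
New equilibrium: consumers pay 64, suppliers receive 46, Q = 259. (Wedge: Pb − Ps = 18.)
Per-unit burden: consumers 8, suppliers 10.
Suppliers take the larger share because supply is less price-elastic here (demand slope 5 vs supply slope 4).
The less price-elastic side of the market bears the larger share of a per-unit tax.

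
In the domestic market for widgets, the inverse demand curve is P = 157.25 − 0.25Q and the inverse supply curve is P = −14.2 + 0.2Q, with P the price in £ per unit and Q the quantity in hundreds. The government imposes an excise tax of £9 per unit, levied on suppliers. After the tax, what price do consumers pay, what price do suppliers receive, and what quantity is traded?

Inverting to Q(P) form: Qd = 629 − 4P; Qs = 5P + 71.
Without the tax, 629 − 4P = 5P + 71 gives 9P = 558, so P* = £62 and Q* = 381.
With the tax collected from suppliers, supply shifts: Qs = 5(P − 9) + 71.
New equilibrium: consumers pay £67, suppliers receive £58, Q = 361. (Wedge: Pb − Ps = 9.)
The less price-elastic side of the market bears the larger share of a per-unit tax.

Consumers pay £67; suppliers receive £58; quantity = 361.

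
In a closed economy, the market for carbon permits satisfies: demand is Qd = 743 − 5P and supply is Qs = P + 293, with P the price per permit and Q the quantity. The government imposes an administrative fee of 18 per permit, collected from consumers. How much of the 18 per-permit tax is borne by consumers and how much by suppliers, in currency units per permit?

Consumers bear 3 per permit; suppliers bear 15 per permit.

Before the tax: set 743 − 5P = P + 293 → P* = 75, Q* = 368.
With the tax collected from consumers, demand (in seller-price terms) shifts: Qd = 743 − 5(P + 18).
Solving gives Q = 353 with consumers paying 78 and suppliers receiving 60 (the 18 wedge).
Burden on consumers: 3; on suppliers: 15. (They sum to 18.)
The less price-elastic side of the market bears the larger share of a per-unit tax.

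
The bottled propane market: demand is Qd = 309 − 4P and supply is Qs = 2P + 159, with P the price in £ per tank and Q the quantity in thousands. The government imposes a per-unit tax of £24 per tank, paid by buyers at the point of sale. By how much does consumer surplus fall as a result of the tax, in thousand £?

Consumer surplus falls by £1544 thousand.

Before the tax: set 309 − 4P = 2P + 159 → P* = £25, Q* = 209.
With the tax collected from buyers, demand (in seller-price terms) shifts: Qd = 309 − 4(P + 24).
New equilibrium: buyers pay £33, producers receive £9, Q = 177. (Wedge: Pb − Ps = 24.)
ΔCS is the trapezoid between Q = 177 and Q = 209 of height £8: ½ · (209 + 177) · 8 = £1544.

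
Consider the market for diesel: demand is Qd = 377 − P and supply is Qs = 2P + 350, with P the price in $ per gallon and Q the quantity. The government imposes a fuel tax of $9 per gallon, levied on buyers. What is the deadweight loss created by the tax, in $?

Without the tax, 377 − P = 2P + 350 gives 3P = 27, so P* = $9 and Q* = 368.
With the tax collected from buyers, demand (in seller-price terms) shifts: Qd = 377 − (P + 9).
New equilibrium: buyers pay $15, sellers receive $6, Q = 362. (Wedge: Pb − Ps = 9.)
Quantity falls by |ΔQ| = |368 − 362| = 6.
DWL = ½ · t · |ΔQ| = ½ · 9 · 6 = $27.

Deadweight loss = $27.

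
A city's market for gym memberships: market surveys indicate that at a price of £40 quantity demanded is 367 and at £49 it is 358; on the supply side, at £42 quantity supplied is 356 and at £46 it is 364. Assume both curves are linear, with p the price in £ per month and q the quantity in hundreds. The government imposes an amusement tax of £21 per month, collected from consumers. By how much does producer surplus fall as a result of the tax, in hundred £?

Producer surplus falls by £2485 hundred.

Demand slope: (358 − 367)/(49 − 40) = -1, so qd = 407 − p.
Supply slope: (364 − 356)/(46 − 42) = 2, so qs = 2p + 272.
Before the tax: set 407 − p = 2p + 272 → p* = £45, q* = 362.
With the tax collected from consumers, demand (in seller-price terms) shifts: qd = 407 − (p + 21).
Solving gives q = 348 with consumers paying £59 and producers receiving £38 (the £21 wedge).
ΔPS is the trapezoid between Q = 348 and Q = 362 of height £7: ½ · (362 + 348) · 7 = £2485.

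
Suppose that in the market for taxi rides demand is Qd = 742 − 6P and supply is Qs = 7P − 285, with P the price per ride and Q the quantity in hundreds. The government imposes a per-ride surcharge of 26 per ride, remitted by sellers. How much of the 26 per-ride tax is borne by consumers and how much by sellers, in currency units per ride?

Consumers bear 14 per ride; sellers bear 12 per ride.

Without the tax, 742 − 6P = 7P − 285 gives 13P = 1027, so P* = 79 and Q* = 268.
With the tax collected from sellers, supply shifts: Qs = 7(P − 26) − 285.
New equilibrium: consumers pay 93, sellers receive 67, Q = 184. (Wedge: Pb − Ps = 26.)
Burden on consumers: 14; on sellers: 12. (They sum to 26.)
The less price-elastic side of the market bears the larger share of a per-unit tax.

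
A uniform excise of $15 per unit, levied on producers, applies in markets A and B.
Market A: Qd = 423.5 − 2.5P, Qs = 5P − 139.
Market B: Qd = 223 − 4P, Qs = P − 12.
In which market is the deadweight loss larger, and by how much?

Market A, by $97.5.

Market A: pre-tax P* = $75, Q* = 236; post-tax Q = 211; deadweight loss = $187.5.
Market B: pre-tax P* = $47, Q* = 35; post-tax Q = 23; deadweight loss = $90.
Difference: $187.5 vs $90 → market A is larger by $97.5.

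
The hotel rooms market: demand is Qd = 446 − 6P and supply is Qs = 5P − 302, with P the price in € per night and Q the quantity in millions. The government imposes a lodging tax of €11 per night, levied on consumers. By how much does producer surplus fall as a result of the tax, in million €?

Without the tax, 446 − 6P = 5P − 302 gives 11P = 748, so P* = €68 and Q* = 38.
With the tax collected from consumers, demand (in seller-price terms) shifts: Qd = 446 − 6(P + 11).
Solving gives Q = 8 with consumers paying €73 and producers receiving €62 (the €11 wedge).
ΔPS is the trapezoid between Q = 8 and Q = 38 of height €6: ½ · (38 + 8) · 6 = €138.

Producer surplus falls by €138 million.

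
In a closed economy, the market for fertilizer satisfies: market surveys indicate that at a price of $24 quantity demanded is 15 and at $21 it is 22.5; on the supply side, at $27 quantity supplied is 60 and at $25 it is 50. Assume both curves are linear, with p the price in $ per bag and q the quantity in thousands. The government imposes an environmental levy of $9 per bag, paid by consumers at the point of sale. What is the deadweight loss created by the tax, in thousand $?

Demand slope: (22.5 − 15)/(21 − 24) = -2.5, so qd = 75 − 2.5p.
Supply slope: (50 − 60)/(25 − 27) = 5, so qs = 5p − 75.
Before the tax: set 75 − 2.5p = 5p − 75 → p* = $20, q* = 25.
With the tax collected from consumers, demand (in seller-price terms) shifts: qd = 75 − 2.5(p + 9).
New equilibrium: consumers pay $26, suppliers receive $17, q = 10. (Wedge: pb − ps = 9.)
Quantity falls by |ΔQ| = |25 − 10| = 15.
DWL = ½ · t · |ΔQ| = ½ · 9 · 15 = $67.5.

Deadweight loss = $67.5 thousand.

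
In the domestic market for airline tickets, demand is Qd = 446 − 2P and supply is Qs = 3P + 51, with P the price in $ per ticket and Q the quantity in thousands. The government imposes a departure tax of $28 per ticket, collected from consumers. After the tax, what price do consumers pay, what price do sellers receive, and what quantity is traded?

Consumers pay $95.8; sellers receive $67.8; quantity = 254.4.

Before the tax: set 446 − 2P = 3P + 51 → P* = $79, Q* = 288.
With the tax collected from consumers, demand (in seller-price terms) shifts: Qd = 446 − 2(P + 28).
Solving gives Q = 254.4 with consumers paying $95.8 and sellers receiving $67.8 (the $28 wedge).
The less price-elastic side of the market bears the larger share of a per-unit tax.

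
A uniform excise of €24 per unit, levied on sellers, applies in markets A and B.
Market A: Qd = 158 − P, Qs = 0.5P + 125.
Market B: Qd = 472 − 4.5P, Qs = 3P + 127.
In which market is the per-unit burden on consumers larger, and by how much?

Market A: pre-tax P* = €22, Q* = 136; post-tax Q = 128; per-unit burden on consumers = €8.
Market B: pre-tax P* = €46, Q* = 265; post-tax Q = 221.8; per-unit burden on consumers = €9.6.
Difference: €8 vs €9.6 → market B is larger by €1.6.

Market B, by €1.6.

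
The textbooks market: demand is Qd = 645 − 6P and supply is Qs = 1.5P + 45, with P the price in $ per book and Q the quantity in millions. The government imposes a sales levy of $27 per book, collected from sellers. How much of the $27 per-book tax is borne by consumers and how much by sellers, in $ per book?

Consumers bear $5.4 per book; sellers bear $21.6 per book.

Without the tax, 645 − 6P = 1.5P + 45 gives 7.5P = 600, so P* = $80 and Q* = 165.
With the tax collected from sellers, supply shifts: Qs = 1.5(P − 27) + 45.
Solving gives Q = 132.6 with consumers paying $85.4 and sellers receiving $58.4 (the $27 wedge).
Burden on consumers: $5.4; on sellers: $21.6. (They sum to $27.)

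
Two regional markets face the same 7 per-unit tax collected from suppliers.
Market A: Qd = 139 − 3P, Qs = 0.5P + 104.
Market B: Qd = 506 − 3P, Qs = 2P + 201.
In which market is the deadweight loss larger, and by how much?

Market A: pre-tax P* = 10, Q* = 109; post-tax Q = 106; deadweight loss = 10.5.
Market B: pre-tax P* = 61, Q* = 323; post-tax Q = 314.6; deadweight loss = 29.4.
Difference: 10.5 vs 29.4 → market B is larger by 18.9.

Market B, by 18.9.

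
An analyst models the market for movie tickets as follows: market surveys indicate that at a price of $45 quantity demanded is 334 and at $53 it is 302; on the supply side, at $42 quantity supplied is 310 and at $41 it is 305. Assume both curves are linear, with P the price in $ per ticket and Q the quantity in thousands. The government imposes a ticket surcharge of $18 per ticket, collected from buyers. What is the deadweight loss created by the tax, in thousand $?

Deadweight loss = $360 thousand.

Demand slope: (302 − 334)/(53 − 45) = -4, so Qd = 514 − 4P.
Supply slope: (305 − 310)/(41 − 42) = 5, so Qs = 5P + 100.
Before the tax: set 514 − 4P = 5P + 100 → P* = $46, Q* = 330.
With the tax collected from buyers, demand (in seller-price terms) shifts: Qd = 514 − 4(P + 18).
Solving gives Q = 290 with buyers paying $56 and suppliers receiving $38 (the $18 wedge).
Quantity falls by |ΔQ| = |330 − 290| = 40.
DWL = ½ · t · |ΔQ| = ½ · 18 · 40 = $360.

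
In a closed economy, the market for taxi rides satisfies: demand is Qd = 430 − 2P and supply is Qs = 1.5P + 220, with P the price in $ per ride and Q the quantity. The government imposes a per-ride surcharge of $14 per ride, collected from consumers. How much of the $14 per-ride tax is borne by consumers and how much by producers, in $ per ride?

Before the tax: set 430 − 2P = 1.5P + 220 → P* = $60, Q* = 310.
With the tax collected from consumers, demand (in seller-price terms) shifts: Qd = 430 − 2(P + 14).
Solving gives Q = 298 with consumers paying $66 and producers receiving $52 (the $14 wedge).
Burden on consumers: $6; on producers: $8. (They sum to $14.)
The less price-elastic side of the market bears the larger share of a per-unit tax.

Consumers bear $6 per ride; producers bear $8 per ride.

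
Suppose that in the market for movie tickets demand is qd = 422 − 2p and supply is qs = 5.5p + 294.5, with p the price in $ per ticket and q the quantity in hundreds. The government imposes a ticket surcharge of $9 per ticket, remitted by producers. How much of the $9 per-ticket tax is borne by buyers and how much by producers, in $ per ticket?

Without the tax, 422 − 2p = 5.5p + 294.5 gives 7.5p = 127.5, so p* = $17 and q* = 388.
With the tax collected from producers, supply shifts: qs = 5.5(p − 9) + 294.5.
New equilibrium: buyers pay $23.6, producers receive $14.6, q = 374.8. (Wedge: pb − ps = 9.)
Burden on buyers: $6.6; on producers: $2.4. (They sum to $9.)

Buyers bear $6.6 per ticket; producers bear $2.4 per ticket.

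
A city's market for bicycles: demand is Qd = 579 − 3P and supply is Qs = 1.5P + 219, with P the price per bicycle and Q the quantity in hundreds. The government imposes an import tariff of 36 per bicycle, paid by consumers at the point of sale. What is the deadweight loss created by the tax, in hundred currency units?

Deadweight loss = 648 hundred.

Before the tax: set 579 − 3P = 1.5P + 219 → P* = 80, Q* = 339.
With the tax collected from consumers, demand (in seller-price terms) shifts: Qd = 579 − 3(P + 36).
New equilibrium: consumers pay 92, producers receive 56, Q = 303. (Wedge: Pb − Ps = 36.)
Quantity falls by |ΔQ| = |339 − 303| = 36.
DWL = ½ · t · |ΔQ| = ½ · 36 · 36 = 648.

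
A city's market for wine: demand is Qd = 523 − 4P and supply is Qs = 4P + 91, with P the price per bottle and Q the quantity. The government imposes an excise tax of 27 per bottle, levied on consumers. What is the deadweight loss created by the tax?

Before the tax: set 523 − 4P = 4P + 91 → P* = 54, Q* = 307.
With the tax collected from consumers, demand (in seller-price terms) shifts: Qd = 523 − 4(P + 27).
Solving gives Q = 253 with consumers paying 67.5 and sellers receiving 40.5 (the 27 wedge).
Quantity falls by |ΔQ| = |307 − 253| = 54.
DWL = ½ · t · |ΔQ| = ½ · 27 · 54 = 729.

Deadweight loss = 729.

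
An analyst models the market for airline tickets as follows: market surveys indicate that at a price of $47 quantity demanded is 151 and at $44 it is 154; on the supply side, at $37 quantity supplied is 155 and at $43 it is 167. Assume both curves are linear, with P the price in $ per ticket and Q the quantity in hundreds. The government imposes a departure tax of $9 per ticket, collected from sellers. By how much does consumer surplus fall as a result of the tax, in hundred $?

Demand slope: (154 − 151)/(44 − 47) = -1, so Qd = 198 − P.
Supply slope: (167 − 155)/(43 − 37) = 2, so Qs = 2P + 81.
Before the tax: set 198 − P = 2P + 81 → P* = $39, Q* = 159.
With the tax collected from sellers, supply shifts: Qs = 2(P − 9) + 81.
Solving gives Q = 153 with consumers paying $45 and sellers receiving $36 (the $9 wedge).
ΔCS is the trapezoid between Q = 153 and Q = 159 of height $6: ½ · (159 + 153) · 6 = $936.

Consumer surplus falls by $936 hundred.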